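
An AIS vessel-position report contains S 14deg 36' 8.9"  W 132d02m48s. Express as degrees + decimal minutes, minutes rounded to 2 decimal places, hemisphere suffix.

φ: seconds/60 = 0.14833; minutes = 36 + 0.14833 = 36.1483
Longitude: seconds/60 = 0.80000; minutes = 2 + 0.80000 = 2.8000

14° 36.15′ S, 132° 2.80′ W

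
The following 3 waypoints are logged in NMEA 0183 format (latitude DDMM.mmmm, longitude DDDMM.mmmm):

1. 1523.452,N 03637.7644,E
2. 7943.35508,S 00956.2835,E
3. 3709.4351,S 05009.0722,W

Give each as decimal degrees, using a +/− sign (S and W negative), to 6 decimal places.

Point 1:
  Lat: split at 2 digits → 15° and 23.452′; 15 + 23.452/60 = 15.3908667
  N ⇒ keep positive
  Longitude: degrees = first 3 digits = 36, minutes = 37.7644; 36 + 37.7644/60 = 36.6294067
  E ⇒ keep positive
Point 2:
  Latitude: degrees = first 2 digits = 79, minutes = 43.35508; 79 + 43.35508/60 = 79.7225847
  S → negative
  Longitude: degrees = first 3 digits = 9, minutes = 56.2835; 9 + 56.2835/60 = 9.9380583
  E ⇒ keep positive
Point 3:
  φ: split at 2 digits → 37° and 9.4351′; 37 + 9.4351/60 = 37.1572517
  hemisphere S, so the sign is −
  λ: split at 3 digits → 050° and 9.0722′; 50 + 9.0722/60 = 50.1512033
  W → negative

1. 15.390867, 36.629407
2. -79.722585, 9.938058
3. -37.157252, -50.151203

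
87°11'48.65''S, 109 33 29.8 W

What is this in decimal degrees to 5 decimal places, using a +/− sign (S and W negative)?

Latitude: 87 + 11/60 + 48.65/3600 = 87.196847
S → negative
Lon: 33′ + 29.8″ = 33.49667′; 109 + 33.49667/60 = 109.558278
hemisphere W, so the sign is −

-87.19685, -109.55828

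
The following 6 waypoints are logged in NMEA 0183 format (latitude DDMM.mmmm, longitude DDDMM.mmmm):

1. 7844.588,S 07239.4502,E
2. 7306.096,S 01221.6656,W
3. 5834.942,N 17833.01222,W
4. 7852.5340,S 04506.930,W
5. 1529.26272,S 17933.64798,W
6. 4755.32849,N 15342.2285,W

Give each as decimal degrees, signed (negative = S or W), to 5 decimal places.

Point 1:
  φ: split at 2 digits → 78° and 44.588′; 78 + 44.588/60 = 78.743133
  S → negative
  Lon: split at 3 digits → 072° and 39.4502′; 72 + 39.4502/60 = 72.657503
  E ⇒ keep positive
Point 2:
  φ: degrees = first 2 digits = 73, minutes = 6.096; 73 + 6.096/60 = 73.101600
  S → negative
  λ: split at 3 digits → 012° and 21.6656′; 12 + 21.6656/60 = 12.361093
  hemisphere W, so the sign is −
Point 3:
  Lat: degrees = first 2 digits = 58, minutes = 34.942; 58 + 34.942/60 = 58.582367
  N → positive
  Lon: degrees = first 3 digits = 178, minutes = 33.01222; 178 + 33.01222/60 = 178.550204
  W ⇒ negate
Point 4:
  Latitude: degrees = first 2 digits = 78, minutes = 52.534; 78 + 52.534/60 = 78.875567
  hemisphere S, so the sign is −
  Lon: split at 3 digits → 045° and 6.93′; 45 + 6.93/60 = 45.115500
  hemisphere W, so the sign is −
Point 5:
  Latitude: degrees = first 2 digits = 15, minutes = 29.26272; 15 + 29.26272/60 = 15.487712
  hemisphere S, so the sign is −
  Longitude: split at 3 digits → 179° and 33.64798′; 179 + 33.64798/60 = 179.560800
  W ⇒ negate
Point 6:
  φ: split at 2 digits → 47° and 55.32849′; 47 + 55.32849/60 = 47.922142
  N → positive
  λ: degrees = first 3 digits = 153, minutes = 42.2285; 153 + 42.2285/60 = 153.703808
  hemisphere W, so the sign is −

1. -78.74313, 72.65750
2. -73.10160, -12.36109
3. 58.58237, -178.55020
4. -78.87557, -45.11550
5. -15.48771, -179.56080
6. 47.92214, -153.70381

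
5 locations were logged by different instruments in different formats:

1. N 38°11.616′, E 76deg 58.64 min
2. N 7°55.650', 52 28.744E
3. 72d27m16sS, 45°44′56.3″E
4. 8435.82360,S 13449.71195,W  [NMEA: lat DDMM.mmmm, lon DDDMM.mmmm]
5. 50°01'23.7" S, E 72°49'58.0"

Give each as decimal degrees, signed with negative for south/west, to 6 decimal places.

1. 38.193600, 76.977333
2. 7.927500, 52.479067
3. -72.454444, 45.748972
4. -84.597060, -134.828533
5. -50.023250, 72.832778

Point 1:
  Latitude: 11.616′ = 0.193600°; total 38.1936000
  N ⇒ keep positive
  Lon: 76 + 58.64/60 = 76.9773333
  E → positive
Point 2:
  Lat: 7 + 55.65/60 = 7.9275000
  N → positive
  λ: 52 + 28.744/60 = 52.4790667
  E ⇒ keep positive
Point 3:
  Lat: 27′ + 16″ = 27.26667′; 72 + 27.26667/60 = 72.4544444
  hemisphere S, so the sign is −
  Longitude: 44′ + 56.3″ = 44.93833′; 45 + 44.93833/60 = 45.7489722
  E ⇒ keep positive
Point 4:
  Lat: degrees = first 2 digits = 84, minutes = 35.8236; 84 + 35.8236/60 = 84.5970600
  hemisphere S, so the sign is −
  λ: degrees = first 3 digits = 134, minutes = 49.71195; 134 + 49.71195/60 = 134.8285325
  W → negative
Point 5:
  Lat: 50 + 1/60 + 23.7/3600 = 50.0232500
  hemisphere S, so the sign is −
  Longitude: 72 + 49/60 + 58/3600 = 72.8327778
  E → positive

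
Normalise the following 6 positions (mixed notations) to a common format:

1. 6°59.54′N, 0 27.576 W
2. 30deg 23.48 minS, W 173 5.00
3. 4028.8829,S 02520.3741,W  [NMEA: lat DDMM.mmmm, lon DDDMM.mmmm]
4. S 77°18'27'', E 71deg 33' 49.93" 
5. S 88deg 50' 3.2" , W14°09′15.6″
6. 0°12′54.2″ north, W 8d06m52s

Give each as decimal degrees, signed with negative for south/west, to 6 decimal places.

1. 6.992333, -0.459600
2. -30.391333, -173.083333
3. -40.481382, -25.339568
4. -77.307500, 71.563869
5. -88.834222, -14.154333
6. 0.215056, -8.114444

Point 1:
  φ: 59.54′ = 0.992333°; total 6.9923333
  N ⇒ keep positive
  λ: 0 + 27.576/60 = 0.4596000
  W ⇒ negate
Point 2:
  Latitude: 23.48′ = 0.391333°; total 30.3913333
  hemisphere S, so the sign is −
  Lon: 173 + 5/60 = 173.0833333
  hemisphere W, so the sign is −
Point 3:
  Latitude: degrees = first 2 digits = 40, minutes = 28.8829; 40 + 28.8829/60 = 40.4813817
  S → negative
  λ: split at 3 digits → 025° and 20.3741′; 25 + 20.3741/60 = 25.3395683
  W ⇒ negate
Point 4:
  Lat: 18′ + 27″ = 18.45000′; 77 + 18.45000/60 = 77.3075000
  S → negative
  Lon: 33′ + 49.93″ = 33.83217′; 71 + 33.83217/60 = 71.5638694
  E ⇒ keep positive
Point 5:
  Latitude: 88 + 50/60 + 3.2/3600 = 88.8342222
  hemisphere S, so the sign is −
  λ: 9′ + 15.6″ = 9.26000′; 14 + 9.26000/60 = 14.1543333
  hemisphere W, so the sign is −
Point 6:
  Latitude: 0° + 12/60 + 54.2/3600 = 0 + 0.200000 + 0.015056 = 0.2150556
  N ⇒ keep positive
  Lon: 8° + 6/60 + 52/3600 = 8 + 0.100000 + 0.014444 = 8.1144444
  W → negative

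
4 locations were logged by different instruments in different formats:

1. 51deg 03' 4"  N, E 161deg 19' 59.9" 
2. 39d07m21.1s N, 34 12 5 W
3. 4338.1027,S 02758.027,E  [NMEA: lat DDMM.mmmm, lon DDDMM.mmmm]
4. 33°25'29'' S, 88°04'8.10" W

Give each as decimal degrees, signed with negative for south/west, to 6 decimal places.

Point 1:
  Lat: 3′ + 4″ = 3.06667′; 51 + 3.06667/60 = 51.0511111
  N ⇒ keep positive
  Lon: 161 + 19/60 + 59.9/3600 = 161.3333056
  E → positive
Point 2:
  Lat: 7′ + 21.1″ = 7.35167′; 39 + 7.35167/60 = 39.1225278
  N ⇒ keep positive
  Lon: 12′ + 5″ = 12.08333′; 34 + 12.08333/60 = 34.2013889
  W → negative
Point 3:
  Lat: degrees = first 2 digits = 43, minutes = 38.1027; 43 + 38.1027/60 = 43.6350450
  S ⇒ negate
  Longitude: degrees = first 3 digits = 27, minutes = 58.027; 27 + 58.027/60 = 27.9671167
  E ⇒ keep positive
Point 4:
  Latitude: 33° + 25/60 + 29/3600 = 33 + 0.416667 + 0.008056 = 33.4247222
  S → negative
  λ: 88 + 4/60 + 8.1/3600 = 88.0689167
  hemisphere W, so the sign is −

1. 51.051111, 161.333306
2. 39.122528, -34.201389
3. -43.635045, 27.967117
4. -33.424722, -88.068917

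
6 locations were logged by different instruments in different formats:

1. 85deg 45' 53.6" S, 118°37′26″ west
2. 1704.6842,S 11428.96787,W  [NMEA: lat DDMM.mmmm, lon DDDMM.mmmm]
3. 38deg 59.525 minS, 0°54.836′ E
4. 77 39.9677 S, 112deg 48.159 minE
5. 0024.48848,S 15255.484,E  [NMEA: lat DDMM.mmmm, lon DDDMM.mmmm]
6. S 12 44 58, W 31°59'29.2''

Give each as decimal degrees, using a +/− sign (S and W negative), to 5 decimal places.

1. -85.76489, -118.62389
2. -17.07807, -114.48280
3. -38.99208, 0.91393
4. -77.66613, 112.80265
5. -0.40814, 152.92473
6. -12.74944, -31.99144

Point 1:
  Latitude: 85° + 45/60 + 53.6/3600 = 85 + 0.750000 + 0.014889 = 85.764889
  hemisphere S, so the sign is −
  λ: 118 + 37/60 + 26/3600 = 118.623889
  hemisphere W, so the sign is −
Point 2:
  φ: split at 2 digits → 17° and 4.6842′; 17 + 4.6842/60 = 17.078070
  S ⇒ negate
  Longitude: degrees = first 3 digits = 114, minutes = 28.96787; 114 + 28.96787/60 = 114.482798
  W → negative
Point 3:
  φ: 59.525′ = 0.992083°; total 38.992083
  S ⇒ negate
  λ: 54.836′ = 0.913933°; total 0.913933
  E → positive
Point 4:
  Latitude: 77 + 39.9677/60 = 77.666128
  S ⇒ negate
  Longitude: 48.159′ = 0.802650°; total 112.802650
  E ⇒ keep positive
Point 5:
  φ: split at 2 digits → 00° and 24.48848′; 0 + 24.48848/60 = 0.408141
  S → negative
  Lon: degrees = first 3 digits = 152, minutes = 55.484; 152 + 55.484/60 = 152.924733
  E ⇒ keep positive
Point 6:
  Latitude: 12° + 44/60 + 58/3600 = 12 + 0.733333 + 0.016111 = 12.749444
  S ⇒ negate
  λ: 31° + 59/60 + 29.2/3600 = 31 + 0.983333 + 0.008111 = 31.991444
  hemisphere W, so the sign is −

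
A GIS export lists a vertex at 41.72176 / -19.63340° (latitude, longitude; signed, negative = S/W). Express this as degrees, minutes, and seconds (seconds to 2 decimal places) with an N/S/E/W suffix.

Latitude: whole degrees 41; 43.30560′ → 43′ and 18.3360″
Longitude is negative → W; |value| = 19.633400
Lon: whole degrees 19; 38.00400′ → 38′ and 0.2400″

41°43′18.34″ N, 19°38′0.24″ W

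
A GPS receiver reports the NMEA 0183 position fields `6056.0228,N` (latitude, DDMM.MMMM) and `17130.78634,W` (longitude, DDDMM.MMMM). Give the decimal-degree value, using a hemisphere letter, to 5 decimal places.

Latitude: split at 2 digits → 60° and 56.0228′; 60 + 56.0228/60 = 60.933713
Lon: degrees = first 3 digits = 171, minutes = 30.78634; 171 + 30.78634/60 = 171.513106

60.93371° N, 171.51311° W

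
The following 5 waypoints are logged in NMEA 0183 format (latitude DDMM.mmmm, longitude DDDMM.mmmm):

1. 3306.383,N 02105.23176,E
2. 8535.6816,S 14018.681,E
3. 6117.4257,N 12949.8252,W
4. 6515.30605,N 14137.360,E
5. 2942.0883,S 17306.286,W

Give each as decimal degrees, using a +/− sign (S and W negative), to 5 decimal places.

1. 33.10638, 21.08720
2. -85.59469, 140.31135
3. 61.29043, -129.83042
4. 65.25510, 141.62267
5. -29.70147, -173.10477

Point 1:
  Lat: degrees = first 2 digits = 33, minutes = 6.383; 33 + 6.383/60 = 33.106383
  N ⇒ keep positive
  Lon: split at 3 digits → 021° and 5.23176′; 21 + 5.23176/60 = 21.087196
  E ⇒ keep positive
Point 2:
  Latitude: degrees = first 2 digits = 85, minutes = 35.6816; 85 + 35.6816/60 = 85.594693
  hemisphere S, so the sign is −
  λ: degrees = first 3 digits = 140, minutes = 18.681; 140 + 18.681/60 = 140.311350
  E → positive
Point 3:
  φ: split at 2 digits → 61° and 17.4257′; 61 + 17.4257/60 = 61.290428
  N ⇒ keep positive
  Longitude: split at 3 digits → 129° and 49.8252′; 129 + 49.8252/60 = 129.830420
  W ⇒ negate
Point 4:
  φ: degrees = first 2 digits = 65, minutes = 15.30605; 65 + 15.30605/60 = 65.255101
  N ⇒ keep positive
  Longitude: split at 3 digits → 141° and 37.36′; 141 + 37.36/60 = 141.622667
  E → positive
Point 5:
  Latitude: degrees = first 2 digits = 29, minutes = 42.0883; 29 + 42.0883/60 = 29.701472
  hemisphere S, so the sign is −
  Lon: split at 3 digits → 173° and 6.286′; 173 + 6.286/60 = 173.104767
  W ⇒ negate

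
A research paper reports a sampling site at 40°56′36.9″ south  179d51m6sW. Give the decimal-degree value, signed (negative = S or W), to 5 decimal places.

-40.94358, -179.85167

φ: 40° + 56/60 + 36.9/3600 = 40 + 0.933333 + 0.010250 = 40.943583
hemisphere S, so the sign is −
Longitude: 179 + 51/60 + 6/3600 = 179.851667
W → negative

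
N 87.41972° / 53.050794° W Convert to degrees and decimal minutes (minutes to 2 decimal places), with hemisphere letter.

87° 25.18′ N, 53° 3.05′ W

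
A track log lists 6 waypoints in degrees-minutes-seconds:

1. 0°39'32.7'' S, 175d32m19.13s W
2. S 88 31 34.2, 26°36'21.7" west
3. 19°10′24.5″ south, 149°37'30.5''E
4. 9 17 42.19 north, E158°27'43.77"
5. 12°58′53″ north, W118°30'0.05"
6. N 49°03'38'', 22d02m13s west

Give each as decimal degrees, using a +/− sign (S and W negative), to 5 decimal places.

1. -0.65908, -175.53865
2. -88.52617, -26.60603
3. -19.17347, 149.62514
4. 9.29505, 158.46216
5. 12.98139, -118.50001
6. 49.06056, -22.03694

Point 1:
  Latitude: 39′ + 32.7″ = 39.54500′; 0 + 39.54500/60 = 0.659083
  hemisphere S, so the sign is −
  λ: 175° + 32/60 + 19.13/3600 = 175 + 0.533333 + 0.005314 = 175.538647
  W ⇒ negate
Point 2:
  Latitude: 31′ + 34.2″ = 31.57000′; 88 + 31.57000/60 = 88.526167
  hemisphere S, so the sign is −
  Lon: 36′ + 21.7″ = 36.36167′; 26 + 36.36167/60 = 26.606028
  W ⇒ negate
Point 3:
  Lat: 19 + 10/60 + 24.5/3600 = 19.173472
  hemisphere S, so the sign is −
  λ: 149° + 37/60 + 30.5/3600 = 149 + 0.616667 + 0.008472 = 149.625139
  E ⇒ keep positive
Point 4:
  Latitude: 17′ + 42.19″ = 17.70317′; 9 + 17.70317/60 = 9.295053
  N → positive
  λ: 27′ + 43.77″ = 27.72950′; 158 + 27.72950/60 = 158.462158
  E → positive
Point 5:
  Lat: 12 + 58/60 + 53/3600 = 12.981389
  N → positive
  Longitude: 30′ + 0.05″ = 30.00083′; 118 + 30.00083/60 = 118.500014
  W → negative
Point 6:
  φ: 49° + 3/60 + 38/3600 = 49 + 0.050000 + 0.010556 = 49.060556
  N ⇒ keep positive
  λ: 22 + 2/60 + 13/3600 = 22.036944
  W ⇒ negate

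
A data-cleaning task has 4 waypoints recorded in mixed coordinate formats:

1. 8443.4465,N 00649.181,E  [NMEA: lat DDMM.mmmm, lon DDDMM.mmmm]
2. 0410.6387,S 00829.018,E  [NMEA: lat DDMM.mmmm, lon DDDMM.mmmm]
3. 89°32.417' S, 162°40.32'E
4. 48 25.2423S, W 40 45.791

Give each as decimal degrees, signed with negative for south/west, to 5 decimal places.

Point 1:
  Latitude: split at 2 digits → 84° and 43.4465′; 84 + 43.4465/60 = 84.724108
  N → positive
  Longitude: split at 3 digits → 006° and 49.181′; 6 + 49.181/60 = 6.819683
  E → positive
Point 2:
  Latitude: split at 2 digits → 04° and 10.6387′; 4 + 10.6387/60 = 4.177312
  S → negative
  Lon: degrees = first 3 digits = 8, minutes = 29.018; 8 + 29.018/60 = 8.483633
  E ⇒ keep positive
Point 3:
  Latitude: 89 + 32.417/60 = 89.540283
  S → negative
  Longitude: 40.32′ = 0.672000°; total 162.672000
  E → positive
Point 4:
  Lat: 25.2423′ = 0.420705°; total 48.420705
  hemisphere S, so the sign is −
  Lon: 40 + 45.791/60 = 40.763183
  W ⇒ negate

1. 84.72411, 6.81968
2. -4.17731, 8.48363
3. -89.54028, 162.67200
4. -48.42071, -40.76318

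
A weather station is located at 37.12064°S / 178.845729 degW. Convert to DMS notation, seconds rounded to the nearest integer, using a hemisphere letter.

Latitude: 0.120640° → 7.23840′; 0.23840 × 60 = 14.30″
Longitude: whole degrees 178; 50.74374′ → 50′ and 44.62″

37°07′14″ S, 178°50′45″ W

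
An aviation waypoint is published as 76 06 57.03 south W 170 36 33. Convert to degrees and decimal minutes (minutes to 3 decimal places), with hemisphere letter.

76° 6.951′ S, 170° 36.550′ W

Lat: seconds/60 = 0.95050; minutes = 6 + 0.95050 = 6.95050
Lon: 36 + 33/60 = 36.55000′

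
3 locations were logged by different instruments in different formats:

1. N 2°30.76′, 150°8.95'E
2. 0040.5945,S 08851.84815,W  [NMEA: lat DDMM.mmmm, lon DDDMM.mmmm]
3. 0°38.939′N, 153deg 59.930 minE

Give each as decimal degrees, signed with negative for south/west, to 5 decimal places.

1. 2.51267, 150.14917
2. -0.67658, -88.86414
3. 0.64898, 153.99883

Point 1:
  Latitude: 30.76′ = 0.512667°; total 2.512667
  N ⇒ keep positive
  Lon: 8.95′ = 0.149167°; total 150.149167
  E → positive
Point 2:
  Latitude: split at 2 digits → 00° and 40.5945′; 0 + 40.5945/60 = 0.676575
  S ⇒ negate
  Lon: degrees = first 3 digits = 88, minutes = 51.84815; 88 + 51.84815/60 = 88.864136
  W → negative
Point 3:
  Latitude: 0 + 38.939/60 = 0.648983
  N ⇒ keep positive
  Longitude: 153 + 59.93/60 = 153.998833
  E → positive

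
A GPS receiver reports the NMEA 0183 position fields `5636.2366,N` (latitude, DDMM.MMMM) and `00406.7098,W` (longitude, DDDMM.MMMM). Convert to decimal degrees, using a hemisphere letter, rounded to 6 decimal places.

Lat: split at 2 digits → 56° and 36.2366′; 56 + 36.2366/60 = 56.6039433
Lon: degrees = first 3 digits = 4, minutes = 6.7098; 4 + 6.7098/60 = 4.1118300

56.603943° N, 4.111830° W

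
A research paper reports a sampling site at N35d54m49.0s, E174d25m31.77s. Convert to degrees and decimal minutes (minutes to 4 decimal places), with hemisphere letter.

35° 54.8167′ N, 174° 25.5295′ E

φ: seconds/60 = 0.81667; minutes = 54 + 0.81667 = 54.816667
Longitude: 25 + 31.77/60 = 25.529500′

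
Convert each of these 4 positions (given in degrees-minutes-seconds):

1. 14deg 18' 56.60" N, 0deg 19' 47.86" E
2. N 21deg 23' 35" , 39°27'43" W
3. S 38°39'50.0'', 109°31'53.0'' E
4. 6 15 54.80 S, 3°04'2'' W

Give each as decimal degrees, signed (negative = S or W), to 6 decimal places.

1. 14.315722, 0.329961
2. 21.393056, -39.461944
3. -38.663889, 109.531389
4. -6.265222, -3.067222

Point 1:
  Latitude: 18′ + 56.6″ = 18.94333′; 14 + 18.94333/60 = 14.3157222
  N → positive
  λ: 0° + 19/60 + 47.86/3600 = 0 + 0.316667 + 0.013294 = 0.3299611
  E → positive
Point 2:
  Lat: 21 + 23/60 + 35/3600 = 21.3930556
  N ⇒ keep positive
  λ: 27′ + 43″ = 27.71667′; 39 + 27.71667/60 = 39.4619444
  hemisphere W, so the sign is −
Point 3:
  φ: 38° + 39/60 + 50/3600 = 38 + 0.650000 + 0.013889 = 38.6638889
  S → negative
  λ: 109 + 31/60 + 53/3600 = 109.5313889
  E ⇒ keep positive
Point 4:
  φ: 6 + 15/60 + 54.8/3600 = 6.2652222
  S ⇒ negate
  Lon: 3 + 4/60 + 2/3600 = 3.0672222
  W → negative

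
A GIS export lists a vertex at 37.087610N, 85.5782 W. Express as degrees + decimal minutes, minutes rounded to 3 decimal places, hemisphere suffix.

Lat: minutes = (37.087610 − 37) × 60 = 5.25660
λ: 85° + 0.578200 × 60 = 85° 34.69200′

37° 5.257′ N, 85° 34.692′ W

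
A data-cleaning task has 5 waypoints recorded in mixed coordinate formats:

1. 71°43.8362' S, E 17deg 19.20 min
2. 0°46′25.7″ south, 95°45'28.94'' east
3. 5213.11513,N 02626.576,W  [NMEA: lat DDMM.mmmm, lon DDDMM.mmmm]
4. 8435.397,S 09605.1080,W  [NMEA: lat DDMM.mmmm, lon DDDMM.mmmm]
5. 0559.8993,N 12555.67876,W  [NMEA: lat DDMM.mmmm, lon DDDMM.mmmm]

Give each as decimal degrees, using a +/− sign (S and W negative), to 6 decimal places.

1. -71.730603, 17.320000
2. -0.773806, 95.758039
3. 52.218586, -26.442933
4. -84.589950, -96.085133
5. 5.998322, -125.927979

Point 1:
  Latitude: 43.8362′ = 0.730603°; total 71.7306033
  S → negative
  Longitude: 19.2′ = 0.320000°; total 17.3200000
  E ⇒ keep positive
Point 2:
  Latitude: 46′ + 25.7″ = 46.42833′; 0 + 46.42833/60 = 0.7738056
  S ⇒ negate
  Lon: 45′ + 28.94″ = 45.48233′; 95 + 45.48233/60 = 95.7580389
  E → positive
Point 3:
  Latitude: split at 2 digits → 52° and 13.11513′; 52 + 13.11513/60 = 52.2185855
  N ⇒ keep positive
  Lon: degrees = first 3 digits = 26, minutes = 26.576; 26 + 26.576/60 = 26.4429333
  W ⇒ negate
Point 4:
  φ: split at 2 digits → 84° and 35.397′; 84 + 35.397/60 = 84.5899500
  S → negative
  Lon: degrees = first 3 digits = 96, minutes = 5.108; 96 + 5.108/60 = 96.0851333
  W ⇒ negate
Point 5:
  Lat: degrees = first 2 digits = 5, minutes = 59.8993; 5 + 59.8993/60 = 5.9983217
  N ⇒ keep positive
  λ: split at 3 digits → 125° and 55.67876′; 125 + 55.67876/60 = 125.9279793
  hemisphere W, so the sign is −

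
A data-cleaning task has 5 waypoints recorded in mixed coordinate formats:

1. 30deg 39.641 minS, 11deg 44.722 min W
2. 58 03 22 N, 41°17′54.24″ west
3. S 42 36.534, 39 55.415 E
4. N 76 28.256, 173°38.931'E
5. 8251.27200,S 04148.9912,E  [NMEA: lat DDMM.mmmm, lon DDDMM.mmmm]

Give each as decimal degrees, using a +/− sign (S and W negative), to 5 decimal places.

Point 1:
  Lat: 30 + 39.641/60 = 30.660683
  S → negative
  Longitude: 44.722′ = 0.745367°; total 11.745367
  hemisphere W, so the sign is −
Point 2:
  φ: 58 + 3/60 + 22/3600 = 58.056111
  N → positive
  λ: 41° + 17/60 + 54.24/3600 = 41 + 0.283333 + 0.015067 = 41.298400
  W ⇒ negate
Point 3:
  Lat: 36.534′ = 0.608900°; total 42.608900
  S → negative
  Longitude: 39 + 55.415/60 = 39.923583
  E → positive
Point 4:
  φ: 28.256′ = 0.470933°; total 76.470933
  N ⇒ keep positive
  Lon: 173 + 38.931/60 = 173.648850
  E → positive
Point 5:
  Lat: degrees = first 2 digits = 82, minutes = 51.272; 82 + 51.272/60 = 82.854533
  S ⇒ negate
  λ: split at 3 digits → 041° and 48.9912′; 41 + 48.9912/60 = 41.816520
  E ⇒ keep positive

1. -30.66068, -11.74537
2. 58.05611, -41.29840
3. -42.60890, 39.92358
4. 76.47093, 173.64885
5. -82.85453, 41.81652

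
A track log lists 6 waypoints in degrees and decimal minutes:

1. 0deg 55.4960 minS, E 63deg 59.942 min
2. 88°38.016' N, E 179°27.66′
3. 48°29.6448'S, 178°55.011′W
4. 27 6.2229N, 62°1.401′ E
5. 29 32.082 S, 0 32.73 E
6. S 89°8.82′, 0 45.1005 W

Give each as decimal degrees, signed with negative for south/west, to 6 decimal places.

Point 1:
  Latitude: 0 + 55.496/60 = 0.9249333
  S → negative
  Lon: 59.942′ = 0.999033°; total 63.9990333
  E ⇒ keep positive
Point 2:
  Latitude: 38.016′ = 0.633600°; total 88.6336000
  N ⇒ keep positive
  λ: 179 + 27.66/60 = 179.4610000
  E ⇒ keep positive
Point 3:
  Lat: 48 + 29.6448/60 = 48.4940800
  S ⇒ negate
  Lon: 178 + 55.011/60 = 178.9168500
  W → negative
Point 4:
  Lat: 27 + 6.2229/60 = 27.1037150
  N ⇒ keep positive
  Lon: 1.401′ = 0.023350°; total 62.0233500
  E ⇒ keep positive
Point 5:
  φ: 32.082′ = 0.534700°; total 29.5347000
  hemisphere S, so the sign is −
  Longitude: 0 + 32.73/60 = 0.5455000
  E ⇒ keep positive
Point 6:
  Lat: 89 + 8.82/60 = 89.1470000
  S ⇒ negate
  Longitude: 45.1005′ = 0.751675°; total 0.7516750
  hemisphere W, so the sign is −

1. -0.924933, 63.999033
2. 88.633600, 179.461000
3. -48.494080, -178.916850
4. 27.103715, 62.023350
5. -29.534700, 0.545500
6. -89.147000, -0.751675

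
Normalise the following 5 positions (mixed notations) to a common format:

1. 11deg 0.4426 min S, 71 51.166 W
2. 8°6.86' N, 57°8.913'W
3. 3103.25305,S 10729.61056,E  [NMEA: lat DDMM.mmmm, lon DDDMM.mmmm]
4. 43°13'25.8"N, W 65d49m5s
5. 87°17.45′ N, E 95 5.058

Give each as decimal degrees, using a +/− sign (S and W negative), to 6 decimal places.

Point 1:
  φ: 0.4426′ = 0.007377°; total 11.0073767
  S ⇒ negate
  λ: 51.166′ = 0.852767°; total 71.8527667
  W ⇒ negate
Point 2:
  φ: 6.86′ = 0.114333°; total 8.1143333
  N ⇒ keep positive
  λ: 8.913′ = 0.148550°; total 57.1485500
  W ⇒ negate
Point 3:
  Latitude: split at 2 digits → 31° and 3.25305′; 31 + 3.25305/60 = 31.0542175
  hemisphere S, so the sign is −
  λ: split at 3 digits → 107° and 29.61056′; 107 + 29.61056/60 = 107.4935093
  E ⇒ keep positive
Point 4:
  φ: 43° + 13/60 + 25.8/3600 = 43 + 0.216667 + 0.007167 = 43.2238333
  N → positive
  Longitude: 65° + 49/60 + 5/3600 = 65 + 0.816667 + 0.001389 = 65.8180556
  W ⇒ negate
Point 5:
  φ: 17.45′ = 0.290833°; total 87.2908333
  N → positive
  Longitude: 95 + 5.058/60 = 95.0843000
  E → positive

1. -11.007377, -71.852767
2. 8.114333, -57.148550
3. -31.054218, 107.493509
4. 43.223833, -65.818056
5. 87.290833, 95.084300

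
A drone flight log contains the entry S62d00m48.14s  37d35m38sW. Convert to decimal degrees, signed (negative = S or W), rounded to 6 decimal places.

-62.013372, -37.593889

φ: 62 + 0/60 + 48.14/3600 = 62.0133722
S ⇒ negate
λ: 37° + 35/60 + 38/3600 = 37 + 0.583333 + 0.010556 = 37.5938889
W ⇒ negate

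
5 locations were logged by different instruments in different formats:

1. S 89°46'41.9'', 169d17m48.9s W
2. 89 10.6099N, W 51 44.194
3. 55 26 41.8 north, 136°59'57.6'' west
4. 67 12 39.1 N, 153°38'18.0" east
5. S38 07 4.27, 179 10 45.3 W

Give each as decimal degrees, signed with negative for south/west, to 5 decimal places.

Point 1:
  Latitude: 89° + 46/60 + 41.9/3600 = 89 + 0.766667 + 0.011639 = 89.778306
  S → negative
  λ: 169° + 17/60 + 48.9/3600 = 169 + 0.283333 + 0.013583 = 169.296917
  W → negative
Point 2:
  φ: 89 + 10.6099/60 = 89.176832
  N ⇒ keep positive
  λ: 51 + 44.194/60 = 51.736567
  W → negative
Point 3:
  Latitude: 55 + 26/60 + 41.8/3600 = 55.444944
  N → positive
  Lon: 136° + 59/60 + 57.6/3600 = 136 + 0.983333 + 0.016000 = 136.999333
  W → negative
Point 4:
  Lat: 12′ + 39.1″ = 12.65167′; 67 + 12.65167/60 = 67.210861
  N ⇒ keep positive
  λ: 38′ + 18″ = 38.30000′; 153 + 38.30000/60 = 153.638333
  E → positive
Point 5:
  φ: 7′ + 4.27″ = 7.07117′; 38 + 7.07117/60 = 38.117853
  hemisphere S, so the sign is −
  Lon: 179 + 10/60 + 45.3/3600 = 179.179250
  hemisphere W, so the sign is −

1. -89.77831, -169.29692
2. 89.17683, -51.73657
3. 55.44494, -136.99933
4. 67.21086, 153.63833
5. -38.11785, -179.17925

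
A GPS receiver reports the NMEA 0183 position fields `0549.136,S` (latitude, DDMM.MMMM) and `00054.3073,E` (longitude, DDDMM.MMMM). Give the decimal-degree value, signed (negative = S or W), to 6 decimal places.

-5.818933, 0.905122

Latitude: split at 2 digits → 05° and 49.136′; 5 + 49.136/60 = 5.8189333
hemisphere S, so the sign is −
λ: split at 3 digits → 000° and 54.3073′; 0 + 54.3073/60 = 0.9051217
E ⇒ keep positive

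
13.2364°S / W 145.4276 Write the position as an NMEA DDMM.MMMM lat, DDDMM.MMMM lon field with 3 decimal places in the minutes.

Latitude: 13° + 0.236400 × 60 = 13° 14.18400′
Lon: minutes = (145.427600 − 145) × 60 = 25.65600

1314.184,S / 14525.656,W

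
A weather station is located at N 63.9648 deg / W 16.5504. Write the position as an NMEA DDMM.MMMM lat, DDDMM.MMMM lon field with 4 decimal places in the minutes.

6357.8880,N / 01633.0240,W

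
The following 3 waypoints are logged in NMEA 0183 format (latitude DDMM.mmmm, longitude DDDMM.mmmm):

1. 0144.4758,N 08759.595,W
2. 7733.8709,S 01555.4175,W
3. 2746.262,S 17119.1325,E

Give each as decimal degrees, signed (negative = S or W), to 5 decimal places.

1. 1.74126, -87.99325
2. -77.56452, -15.92363
3. -27.77103, 171.31888

Point 1:
  Latitude: degrees = first 2 digits = 1, minutes = 44.4758; 1 + 44.4758/60 = 1.741263
  N ⇒ keep positive
  Lon: degrees = first 3 digits = 87, minutes = 59.595; 87 + 59.595/60 = 87.993250
  W → negative
Point 2:
  Lat: degrees = first 2 digits = 77, minutes = 33.8709; 77 + 33.8709/60 = 77.564515
  S ⇒ negate
  Lon: split at 3 digits → 015° and 55.4175′; 15 + 55.4175/60 = 15.923625
  W ⇒ negate
Point 3:
  Latitude: degrees = first 2 digits = 27, minutes = 46.262; 27 + 46.262/60 = 27.771033
  S ⇒ negate
  Lon: degrees = first 3 digits = 171, minutes = 19.1325; 171 + 19.1325/60 = 171.318875
  E ⇒ keep positive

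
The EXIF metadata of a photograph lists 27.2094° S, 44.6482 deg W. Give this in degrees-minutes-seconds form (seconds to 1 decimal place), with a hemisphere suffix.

Lat: whole degrees 27; 12.56400′ → 12′ and 33.840″
λ: whole degrees 44; 38.89200′ → 38′ and 53.520″

27°12′33.8″ S, 44°38′53.5″ W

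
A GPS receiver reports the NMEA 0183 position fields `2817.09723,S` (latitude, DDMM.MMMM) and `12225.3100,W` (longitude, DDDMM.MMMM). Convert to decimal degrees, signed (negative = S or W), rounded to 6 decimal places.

-28.284954, -122.421833

Lat: degrees = first 2 digits = 28, minutes = 17.09723; 28 + 17.09723/60 = 28.2849538
hemisphere S, so the sign is −
λ: degrees = first 3 digits = 122, minutes = 25.31; 122 + 25.31/60 = 122.4218333
W ⇒ negate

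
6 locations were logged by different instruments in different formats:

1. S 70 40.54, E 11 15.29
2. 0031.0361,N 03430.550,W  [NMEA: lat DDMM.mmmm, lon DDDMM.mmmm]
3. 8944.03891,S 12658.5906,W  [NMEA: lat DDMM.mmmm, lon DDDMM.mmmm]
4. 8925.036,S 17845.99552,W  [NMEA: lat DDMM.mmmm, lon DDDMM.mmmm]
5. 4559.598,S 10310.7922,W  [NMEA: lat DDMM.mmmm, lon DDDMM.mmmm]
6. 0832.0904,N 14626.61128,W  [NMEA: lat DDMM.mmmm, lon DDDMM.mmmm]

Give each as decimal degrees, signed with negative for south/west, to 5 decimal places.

Point 1:
  Latitude: 70 + 40.54/60 = 70.675667
  S ⇒ negate
  Lon: 11 + 15.29/60 = 11.254833
  E → positive
Point 2:
  Lat: degrees = first 2 digits = 0, minutes = 31.0361; 0 + 31.0361/60 = 0.517268
  N ⇒ keep positive
  Lon: degrees = first 3 digits = 34, minutes = 30.55; 34 + 30.55/60 = 34.509167
  hemisphere W, so the sign is −
Point 3:
  Latitude: degrees = first 2 digits = 89, minutes = 44.03891; 89 + 44.03891/60 = 89.733982
  S → negative
  Lon: split at 3 digits → 126° and 58.5906′; 126 + 58.5906/60 = 126.976510
  W → negative
Point 4:
  Lat: split at 2 digits → 89° and 25.036′; 89 + 25.036/60 = 89.417267
  S ⇒ negate
  Longitude: degrees = first 3 digits = 178, minutes = 45.99552; 178 + 45.99552/60 = 178.766592
  W → negative
Point 5:
  φ: split at 2 digits → 45° and 59.598′; 45 + 59.598/60 = 45.993300
  S → negative
  λ: split at 3 digits → 103° and 10.7922′; 103 + 10.7922/60 = 103.179870
  W ⇒ negate
Point 6:
  Latitude: degrees = first 2 digits = 8, minutes = 32.0904; 8 + 32.0904/60 = 8.534840
  N ⇒ keep positive
  Longitude: split at 3 digits → 146° and 26.61128′; 146 + 26.61128/60 = 146.443521
  W → negative

1. -70.67567, 11.25483
2. 0.51727, -34.50917
3. -89.73398, -126.97651
4. -89.41727, -178.76659
5. -45.99330, -103.17987
6. 8.53484, -146.44352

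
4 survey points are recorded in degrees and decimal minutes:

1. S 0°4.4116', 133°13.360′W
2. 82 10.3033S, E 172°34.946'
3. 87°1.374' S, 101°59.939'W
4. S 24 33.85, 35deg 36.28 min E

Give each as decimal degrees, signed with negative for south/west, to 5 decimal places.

Point 1:
  Latitude: 0 + 4.4116/60 = 0.073527
  S → negative
  Longitude: 133 + 13.36/60 = 133.222667
  W → negative
Point 2:
  Latitude: 10.3033′ = 0.171722°; total 82.171722
  hemisphere S, so the sign is −
  λ: 172 + 34.946/60 = 172.582433
  E ⇒ keep positive
Point 3:
  Latitude: 87 + 1.374/60 = 87.022900
  S ⇒ negate
  Lon: 59.939′ = 0.998983°; total 101.998983
  hemisphere W, so the sign is −
Point 4:
  Latitude: 33.85′ = 0.564167°; total 24.564167
  hemisphere S, so the sign is −
  λ: 36.28′ = 0.604667°; total 35.604667
  E → positive

1. -0.07353, -133.22267
2. -82.17172, 172.58243
3. -87.02290, -101.99898
4. -24.56417, 35.60467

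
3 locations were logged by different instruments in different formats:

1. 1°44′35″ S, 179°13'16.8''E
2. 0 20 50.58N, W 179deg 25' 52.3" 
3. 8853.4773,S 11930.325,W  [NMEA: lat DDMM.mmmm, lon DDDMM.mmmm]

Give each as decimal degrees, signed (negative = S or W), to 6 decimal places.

1. -1.743056, 179.221333
2. 0.347383, -179.431194
3. -88.891288, -119.505417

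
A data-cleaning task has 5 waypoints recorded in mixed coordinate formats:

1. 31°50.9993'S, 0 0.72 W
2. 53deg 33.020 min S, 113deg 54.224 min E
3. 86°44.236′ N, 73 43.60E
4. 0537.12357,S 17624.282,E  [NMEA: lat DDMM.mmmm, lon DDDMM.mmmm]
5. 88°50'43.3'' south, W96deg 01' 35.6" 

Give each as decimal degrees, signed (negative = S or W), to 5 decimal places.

1. -31.84999, -0.01200
2. -53.55033, 113.90373
3. 86.73727, 73.72667
4. -5.61873, 176.40470
5. -88.84536, -96.02656

Point 1:
  φ: 50.9993′ = 0.849988°; total 31.849988
  S → negative
  Lon: 0.72′ = 0.012000°; total 0.012000
  W → negative
Point 2:
  φ: 53 + 33.02/60 = 53.550333
  hemisphere S, so the sign is −
  λ: 113 + 54.224/60 = 113.903733
  E → positive
Point 3:
  φ: 44.236′ = 0.737267°; total 86.737267
  N ⇒ keep positive
  Lon: 73 + 43.6/60 = 73.726667
  E ⇒ keep positive
Point 4:
  Latitude: split at 2 digits → 05° and 37.12357′; 5 + 37.12357/60 = 5.618726
  S → negative
  Lon: degrees = first 3 digits = 176, minutes = 24.282; 176 + 24.282/60 = 176.404700
  E → positive
Point 5:
  φ: 88 + 50/60 + 43.3/3600 = 88.845361
  S ⇒ negate
  Lon: 96° + 1/60 + 35.6/3600 = 96 + 0.016667 + 0.009889 = 96.026556
  W → negative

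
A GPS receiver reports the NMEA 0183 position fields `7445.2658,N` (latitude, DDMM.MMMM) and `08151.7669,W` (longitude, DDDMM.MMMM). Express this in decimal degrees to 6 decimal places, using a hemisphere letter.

Lat: degrees = first 2 digits = 74, minutes = 45.2658; 74 + 45.2658/60 = 74.7544300
λ: degrees = first 3 digits = 81, minutes = 51.7669; 81 + 51.7669/60 = 81.8627817

74.754430° N, 81.862782° W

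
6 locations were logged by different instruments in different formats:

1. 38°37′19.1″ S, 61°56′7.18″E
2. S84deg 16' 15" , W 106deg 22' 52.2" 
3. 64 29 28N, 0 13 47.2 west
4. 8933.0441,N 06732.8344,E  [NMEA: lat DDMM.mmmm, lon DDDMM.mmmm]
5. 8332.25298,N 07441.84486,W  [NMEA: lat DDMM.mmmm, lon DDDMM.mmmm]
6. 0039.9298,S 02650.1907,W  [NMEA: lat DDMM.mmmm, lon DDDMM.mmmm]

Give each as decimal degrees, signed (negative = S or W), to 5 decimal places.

Point 1:
  φ: 38 + 37/60 + 19.1/3600 = 38.621972
  S ⇒ negate
  λ: 61 + 56/60 + 7.18/3600 = 61.935328
  E → positive
Point 2:
  φ: 84 + 16/60 + 15/3600 = 84.270833
  hemisphere S, so the sign is −
  Longitude: 22′ + 52.2″ = 22.87000′; 106 + 22.87000/60 = 106.381167
  W ⇒ negate
Point 3:
  Lat: 29′ + 28″ = 29.46667′; 64 + 29.46667/60 = 64.491111
  N → positive
  Lon: 13′ + 47.2″ = 13.78667′; 0 + 13.78667/60 = 0.229778
  hemisphere W, so the sign is −
Point 4:
  Latitude: split at 2 digits → 89° and 33.0441′; 89 + 33.0441/60 = 89.550735
  N → positive
  Lon: degrees = first 3 digits = 67, minutes = 32.8344; 67 + 32.8344/60 = 67.547240
  E → positive
Point 5:
  Lat: split at 2 digits → 83° and 32.25298′; 83 + 32.25298/60 = 83.537550
  N → positive
  λ: split at 3 digits → 074° and 41.84486′; 74 + 41.84486/60 = 74.697414
  hemisphere W, so the sign is −
Point 6:
  Lat: split at 2 digits → 00° and 39.9298′; 0 + 39.9298/60 = 0.665497
  S → negative
  Lon: degrees = first 3 digits = 26, minutes = 50.1907; 26 + 50.1907/60 = 26.836512
  W → negative

1. -38.62197, 61.93533
2. -84.27083, -106.38117
3. 64.49111, -0.22978
4. 89.55074, 67.54724
5. 83.53755, -74.69741
6. -0.66550, -26.83651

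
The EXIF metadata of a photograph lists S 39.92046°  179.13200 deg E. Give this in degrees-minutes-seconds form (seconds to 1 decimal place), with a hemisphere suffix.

Lat: 0.920460 × 60 = 55.22760′ → 55′, remainder × 60 = 13.656″
Lon: 0.132000° → 7.92000′; 0.92000 × 60 = 55.200″

39°55′13.7″ S, 179°07′55.2″ E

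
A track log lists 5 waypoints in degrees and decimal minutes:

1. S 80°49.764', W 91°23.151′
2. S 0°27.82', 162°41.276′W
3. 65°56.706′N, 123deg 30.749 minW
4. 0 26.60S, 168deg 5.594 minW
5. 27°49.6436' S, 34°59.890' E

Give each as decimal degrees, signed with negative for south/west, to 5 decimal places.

1. -80.82940, -91.38585
2. -0.46367, -162.68793
3. 65.94510, -123.51248
4. -0.44333, -168.09323
5. -27.82739, 34.99817

Point 1:
  Latitude: 80 + 49.764/60 = 80.829400
  hemisphere S, so the sign is −
  Longitude: 91 + 23.151/60 = 91.385850
  hemisphere W, so the sign is −
Point 2:
  Lat: 27.82′ = 0.463667°; total 0.463667
  S → negative
  Lon: 41.276′ = 0.687933°; total 162.687933
  hemisphere W, so the sign is −
Point 3:
  Lat: 56.706′ = 0.945100°; total 65.945100
  N ⇒ keep positive
  λ: 123 + 30.749/60 = 123.512483
  W → negative
Point 4:
  Latitude: 0 + 26.6/60 = 0.443333
  hemisphere S, so the sign is −
  Longitude: 5.594′ = 0.093233°; total 168.093233
  W → negative
Point 5:
  Lat: 27 + 49.6436/60 = 27.827393
  S → negative
  Longitude: 34 + 59.89/60 = 34.998167
  E → positive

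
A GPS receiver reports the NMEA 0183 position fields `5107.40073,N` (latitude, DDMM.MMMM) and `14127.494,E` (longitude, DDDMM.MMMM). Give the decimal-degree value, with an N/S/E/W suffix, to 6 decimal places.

51.123346° N, 141.458233° E

Latitude: split at 2 digits → 51° and 7.40073′; 51 + 7.40073/60 = 51.1233455
Lon: degrees = first 3 digits = 141, minutes = 27.494; 141 + 27.494/60 = 141.4582333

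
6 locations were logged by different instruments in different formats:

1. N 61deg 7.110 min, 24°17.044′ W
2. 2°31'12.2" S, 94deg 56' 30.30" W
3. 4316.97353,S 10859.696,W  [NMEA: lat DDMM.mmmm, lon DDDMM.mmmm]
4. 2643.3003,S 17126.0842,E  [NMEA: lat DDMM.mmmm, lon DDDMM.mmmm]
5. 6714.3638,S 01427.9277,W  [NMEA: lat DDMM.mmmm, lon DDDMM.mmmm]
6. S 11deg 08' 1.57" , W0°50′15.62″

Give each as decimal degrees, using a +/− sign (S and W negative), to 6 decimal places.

Point 1:
  Latitude: 61 + 7.11/60 = 61.1185000
  N → positive
  λ: 24 + 17.044/60 = 24.2840667
  W → negative
Point 2:
  Lat: 2° + 31/60 + 12.2/3600 = 2 + 0.516667 + 0.003389 = 2.5200556
  S ⇒ negate
  Longitude: 94 + 56/60 + 30.3/3600 = 94.9417500
  W ⇒ negate
Point 3:
  Lat: split at 2 digits → 43° and 16.97353′; 43 + 16.97353/60 = 43.2828922
  S → negative
  λ: degrees = first 3 digits = 108, minutes = 59.696; 108 + 59.696/60 = 108.9949333
  W → negative
Point 4:
  Lat: degrees = first 2 digits = 26, minutes = 43.3003; 26 + 43.3003/60 = 26.7216717
  hemisphere S, so the sign is −
  Longitude: split at 3 digits → 171° and 26.0842′; 171 + 26.0842/60 = 171.4347367
  E ⇒ keep positive
Point 5:
  Latitude: degrees = first 2 digits = 67, minutes = 14.3638; 67 + 14.3638/60 = 67.2393967
  hemisphere S, so the sign is −
  λ: degrees = first 3 digits = 14, minutes = 27.9277; 14 + 27.9277/60 = 14.4654617
  W ⇒ negate
Point 6:
  Lat: 11° + 8/60 + 1.57/3600 = 11 + 0.133333 + 0.000436 = 11.1337694
  S ⇒ negate
  λ: 50′ + 15.62″ = 50.26033′; 0 + 50.26033/60 = 0.8376722
  W → negative

1. 61.118500, -24.284067
2. -2.520056, -94.941750
3. -43.282892, -108.994933
4. -26.721672, 171.434737
5. -67.239397, -14.465462
6. -11.133769, -0.837672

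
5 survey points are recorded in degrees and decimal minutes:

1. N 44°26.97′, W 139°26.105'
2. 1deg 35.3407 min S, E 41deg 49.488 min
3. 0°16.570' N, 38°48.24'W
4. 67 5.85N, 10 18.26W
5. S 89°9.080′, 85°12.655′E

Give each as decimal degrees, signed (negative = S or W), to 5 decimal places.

1. 44.44950, -139.43508
2. -1.58901, 41.82480
3. 0.27617, -38.80400
4. 67.09750, -10.30433
5. -89.15133, 85.21092

Point 1:
  φ: 44 + 26.97/60 = 44.449500
  N → positive
  λ: 26.105′ = 0.435083°; total 139.435083
  W ⇒ negate
Point 2:
  Lat: 1 + 35.3407/60 = 1.589012
  S ⇒ negate
  Longitude: 49.488′ = 0.824800°; total 41.824800
  E ⇒ keep positive
Point 3:
  φ: 0 + 16.57/60 = 0.276167
  N ⇒ keep positive
  Longitude: 38 + 48.24/60 = 38.804000
  W ⇒ negate
Point 4:
  Lat: 67 + 5.85/60 = 67.097500
  N → positive
  Longitude: 18.26′ = 0.304333°; total 10.304333
  hemisphere W, so the sign is −
Point 5:
  Latitude: 89 + 9.08/60 = 89.151333
  hemisphere S, so the sign is −
  Lon: 12.655′ = 0.210917°; total 85.210917
  E ⇒ keep positive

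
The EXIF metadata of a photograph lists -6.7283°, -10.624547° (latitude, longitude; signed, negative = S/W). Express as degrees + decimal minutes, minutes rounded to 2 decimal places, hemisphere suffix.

6° 43.70′ S, 10° 37.47′ W

Latitude is negative → S; |value| = 6.728300
Latitude: minutes = (6.728300 − 6) × 60 = 43.6980
Longitude is negative → W; |value| = 10.624547
Lon: minutes = (10.624547 − 10) × 60 = 37.4728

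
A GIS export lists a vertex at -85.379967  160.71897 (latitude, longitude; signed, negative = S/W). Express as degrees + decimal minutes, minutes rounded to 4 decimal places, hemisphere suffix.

85° 22.7980′ S, 160° 43.1382′ E

Latitude is negative → S; |value| = 85.379967
Lat: minutes = (85.379967 − 85) × 60 = 22.798020
λ: fractional part 0.718970 → 43.138200 minutes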